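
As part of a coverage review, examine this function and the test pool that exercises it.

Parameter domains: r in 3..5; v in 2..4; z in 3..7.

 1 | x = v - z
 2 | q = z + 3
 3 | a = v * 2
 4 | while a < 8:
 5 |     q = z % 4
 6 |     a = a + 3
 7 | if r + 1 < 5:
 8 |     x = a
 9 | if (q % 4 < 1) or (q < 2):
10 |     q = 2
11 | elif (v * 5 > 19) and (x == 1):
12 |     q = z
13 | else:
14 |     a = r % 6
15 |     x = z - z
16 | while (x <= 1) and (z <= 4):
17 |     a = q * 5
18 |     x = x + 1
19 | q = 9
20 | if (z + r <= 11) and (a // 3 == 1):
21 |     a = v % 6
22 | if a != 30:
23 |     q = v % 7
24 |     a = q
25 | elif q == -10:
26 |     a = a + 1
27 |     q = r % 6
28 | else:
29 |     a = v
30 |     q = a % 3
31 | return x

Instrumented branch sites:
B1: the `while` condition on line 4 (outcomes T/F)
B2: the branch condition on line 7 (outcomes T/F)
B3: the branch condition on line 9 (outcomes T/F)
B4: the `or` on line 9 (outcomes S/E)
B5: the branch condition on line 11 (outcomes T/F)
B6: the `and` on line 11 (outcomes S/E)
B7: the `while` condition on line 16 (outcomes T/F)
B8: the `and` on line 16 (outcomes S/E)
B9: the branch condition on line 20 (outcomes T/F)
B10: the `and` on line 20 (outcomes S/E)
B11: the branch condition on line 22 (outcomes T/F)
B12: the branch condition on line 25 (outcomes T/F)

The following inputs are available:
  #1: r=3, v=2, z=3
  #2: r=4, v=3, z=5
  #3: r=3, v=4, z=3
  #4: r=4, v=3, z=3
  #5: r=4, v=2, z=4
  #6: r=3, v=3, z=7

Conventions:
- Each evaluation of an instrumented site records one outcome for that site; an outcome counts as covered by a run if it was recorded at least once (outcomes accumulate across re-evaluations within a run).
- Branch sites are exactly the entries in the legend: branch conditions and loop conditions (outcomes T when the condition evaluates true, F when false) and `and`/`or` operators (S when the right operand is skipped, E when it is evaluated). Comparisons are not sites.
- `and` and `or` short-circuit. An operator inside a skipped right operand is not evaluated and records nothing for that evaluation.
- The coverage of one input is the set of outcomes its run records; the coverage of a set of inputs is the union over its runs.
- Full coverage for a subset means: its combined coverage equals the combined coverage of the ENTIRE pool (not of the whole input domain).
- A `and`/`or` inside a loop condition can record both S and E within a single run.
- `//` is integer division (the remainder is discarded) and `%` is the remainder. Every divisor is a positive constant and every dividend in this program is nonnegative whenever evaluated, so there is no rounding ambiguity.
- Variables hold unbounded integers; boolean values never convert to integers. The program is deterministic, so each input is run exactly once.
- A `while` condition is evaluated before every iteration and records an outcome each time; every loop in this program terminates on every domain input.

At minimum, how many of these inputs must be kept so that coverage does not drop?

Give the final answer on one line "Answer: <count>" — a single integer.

test 1 (r=3, v=2, z=3) fires B1->T, B1->T, B1->F, B2->T, B4->E, B3->F, B6->S, B5->F, B8->E, B7->T, B8->E, B7->T, B8->S, B7->F, ...; hits B1=T, B1=F, B2=T, B3=F, B4=E, B5=F, B6=S, B7=T, B7=F, B8=S, B8=E, B9=F, B10=E, B11=T
test 2 (r=4, v=3, z=5) fires B1->T, B1->F, B2->F, B4->E, B3->T, B8->E, B7->F, B10->E, B9->F, B11->T; hits B1=T, B1=F, B2=F, B3=T, B4=E, B7=F, B8=E, B9=F, B10=E, B11=T
test 3 (r=3, v=4, z=3) fires B1->F, B2->T, B4->E, B3->F, B6->E, B5->F, B8->E, B7->T, B8->E, B7->T, B8->S, B7->F, B10->E, B9->F, ...; hits B1=F, B2=T, B3=F, B4=E, B5=F, B6=E, B7=T, B7=F, B8=S, B8=E, B9=F, B10=E, B11=F, B12=F
test 4 (r=4, v=3, z=3) fires B1->T, B1->F, B2->F, B4->E, B3->F, B6->S, B5->F, B8->E, B7->T, B8->E, B7->T, B8->S, B7->F, B10->E, ...; hits B1=T, B1=F, B2=F, B3=F, B4=E, B5=F, B6=S, B7=T, B7=F, B8=S, B8=E, B9=F, B10=E, B11=T
test 5 (r=4, v=2, z=4) fires B1->T, B1->T, B1->F, B2->F, B4->S, B3->T, B8->E, B7->T, B8->E, B7->T, B8->E, B7->T, B8->E, B7->T, ...; hits B1=T, B1=F, B2=F, B3=T, B4=S, B7=T, B7=F, B8=S, B8=E, B9=F, B10=E, B11=T
test 6 (r=3, v=3, z=7) fires B1->T, B1->F, B2->T, B4->E, B3->F, B6->S, B5->F, B8->E, B7->F, B10->E, B9->T, B11->T; hits B1=T, B1=F, B2=T, B3=F, B4=E, B5=F, B6=S, B7=F, B8=E, B9=T, B10=E, B11=T
together the pool reaches 21 outcomes: B1=T, B1=F, B2=T, B2=F, B3=T, B3=F, B4=S, B4=E, B5=F, B6=S, B6=E, B7=T, B7=F, B8=S, B8=E, B9=T, B9=F, B10=E, B11=T, B11=F, B12=F
no size-1 subset reaches all 21 outcomes (best union: 14/21)
no size-2 subset reaches all 21 outcomes (best union: 19/21)
size 3: inputs {3, 5, 6} cover all 21 outcomes, and no lexicographically smaller subset of this size does

Answer: 3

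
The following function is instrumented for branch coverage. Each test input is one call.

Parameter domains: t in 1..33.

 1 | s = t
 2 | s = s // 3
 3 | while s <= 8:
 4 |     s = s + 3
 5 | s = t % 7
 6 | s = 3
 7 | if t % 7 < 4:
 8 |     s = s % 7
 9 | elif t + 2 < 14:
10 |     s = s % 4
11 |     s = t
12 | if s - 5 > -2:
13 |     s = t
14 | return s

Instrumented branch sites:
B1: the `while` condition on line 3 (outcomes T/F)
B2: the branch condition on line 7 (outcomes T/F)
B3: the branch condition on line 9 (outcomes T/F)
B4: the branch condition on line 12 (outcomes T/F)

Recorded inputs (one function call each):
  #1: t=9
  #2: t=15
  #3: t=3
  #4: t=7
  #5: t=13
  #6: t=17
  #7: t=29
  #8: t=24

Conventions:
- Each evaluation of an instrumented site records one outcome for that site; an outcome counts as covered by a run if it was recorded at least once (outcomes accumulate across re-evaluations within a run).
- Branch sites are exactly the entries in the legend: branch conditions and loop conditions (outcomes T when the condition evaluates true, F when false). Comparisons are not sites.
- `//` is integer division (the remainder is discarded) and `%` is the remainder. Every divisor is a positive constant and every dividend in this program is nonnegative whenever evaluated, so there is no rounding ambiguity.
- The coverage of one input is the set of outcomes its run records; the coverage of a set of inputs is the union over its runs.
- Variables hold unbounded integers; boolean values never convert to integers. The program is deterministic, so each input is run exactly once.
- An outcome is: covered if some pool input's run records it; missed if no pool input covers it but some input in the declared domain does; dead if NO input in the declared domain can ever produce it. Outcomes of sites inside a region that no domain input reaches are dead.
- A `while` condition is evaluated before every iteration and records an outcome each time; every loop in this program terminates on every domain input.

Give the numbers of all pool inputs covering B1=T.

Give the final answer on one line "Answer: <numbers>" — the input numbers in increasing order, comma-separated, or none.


input #1 (t=9): hits B1=T
input #2 (t=15): hits B1=T
input #3 (t=3): hits B1=T
input #4 (t=7): hits B1=T
input #5 (t=13): hits B1=T
input #6 (t=17): hits B1=T
input #7 (t=29): never hits B1=T
input #8 (t=24): hits B1=T
Answer: 1, 2, 3, 4, 5, 6, 8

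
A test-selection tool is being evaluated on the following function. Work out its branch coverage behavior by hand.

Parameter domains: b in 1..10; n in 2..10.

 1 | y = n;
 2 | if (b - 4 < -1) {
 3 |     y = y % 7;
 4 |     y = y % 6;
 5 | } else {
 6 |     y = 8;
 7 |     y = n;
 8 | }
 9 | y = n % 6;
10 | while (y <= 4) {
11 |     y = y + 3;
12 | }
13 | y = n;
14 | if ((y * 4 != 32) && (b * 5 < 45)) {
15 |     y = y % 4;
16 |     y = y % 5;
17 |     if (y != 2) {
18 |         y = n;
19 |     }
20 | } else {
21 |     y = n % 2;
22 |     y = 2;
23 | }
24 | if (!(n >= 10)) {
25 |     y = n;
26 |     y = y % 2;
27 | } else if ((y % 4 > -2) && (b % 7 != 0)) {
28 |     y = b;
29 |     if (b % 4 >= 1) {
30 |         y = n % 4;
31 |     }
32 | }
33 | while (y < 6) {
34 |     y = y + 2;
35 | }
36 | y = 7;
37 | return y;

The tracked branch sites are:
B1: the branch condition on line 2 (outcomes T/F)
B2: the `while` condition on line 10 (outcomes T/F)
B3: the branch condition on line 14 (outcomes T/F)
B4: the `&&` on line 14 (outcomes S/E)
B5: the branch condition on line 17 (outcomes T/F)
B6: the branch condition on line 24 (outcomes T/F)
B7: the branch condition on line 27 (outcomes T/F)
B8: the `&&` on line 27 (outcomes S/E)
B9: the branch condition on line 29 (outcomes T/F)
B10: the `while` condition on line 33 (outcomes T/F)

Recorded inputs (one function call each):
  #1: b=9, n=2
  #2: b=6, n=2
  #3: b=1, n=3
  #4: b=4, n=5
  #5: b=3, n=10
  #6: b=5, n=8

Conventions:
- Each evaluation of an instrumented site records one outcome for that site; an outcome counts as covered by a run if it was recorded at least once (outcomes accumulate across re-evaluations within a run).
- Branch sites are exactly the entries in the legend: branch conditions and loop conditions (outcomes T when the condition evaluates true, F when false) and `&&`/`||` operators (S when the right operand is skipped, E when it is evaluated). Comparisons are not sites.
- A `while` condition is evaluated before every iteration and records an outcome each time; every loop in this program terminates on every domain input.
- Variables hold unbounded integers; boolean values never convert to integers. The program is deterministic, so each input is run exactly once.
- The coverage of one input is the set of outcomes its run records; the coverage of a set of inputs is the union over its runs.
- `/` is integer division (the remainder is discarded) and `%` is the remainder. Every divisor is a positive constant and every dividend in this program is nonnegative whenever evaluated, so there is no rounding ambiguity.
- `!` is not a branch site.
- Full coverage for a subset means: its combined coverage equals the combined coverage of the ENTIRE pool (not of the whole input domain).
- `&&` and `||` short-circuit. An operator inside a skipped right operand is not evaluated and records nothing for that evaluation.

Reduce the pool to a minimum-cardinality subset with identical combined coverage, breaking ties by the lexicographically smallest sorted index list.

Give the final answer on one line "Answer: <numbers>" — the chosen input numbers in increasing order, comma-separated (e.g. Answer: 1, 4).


test 1 (b=9, n=2) fires B1->F, B2->T, B2->F, B4->E, B3->F, B6->T, B10->T, B10->T, B10->T, B10->F; hits B1=F, B2=T, B2=F, B3=F, B4=E, B6=T, B10=T, B10=F
test 2 (b=6, n=2) fires B1->F, B2->T, B2->F, B4->E, B3->T, B5->F, B6->T, B10->T, B10->T, B10->T, B10->F; hits B1=F, B2=T, B2=F, B3=T, B4=E, B5=F, B6=T, B10=T, B10=F
test 3 (b=1, n=3) fires B1->T, B2->T, B2->F, B4->E, B3->T, B5->T, B6->T, B10->T, B10->T, B10->T, B10->F; hits B1=T, B2=T, B2=F, B3=T, B4=E, B5=T, B6=T, B10=T, B10=F
test 4 (b=4, n=5) fires B1->F, B2->F, B4->E, B3->T, B5->T, B6->T, B10->T, B10->T, B10->T, B10->F; hits B1=F, B2=F, B3=T, B4=E, B5=T, B6=T, B10=T, B10=F
test 5 (b=3, n=10) fires B1->F, B2->T, B2->F, B4->E, B3->T, B5->F, B6->F, B8->E, B7->T, B9->T, B10->T, B10->T, B10->F; hits B1=F, B2=T, B2=F, B3=T, B4=E, B5=F, B6=F, B7=T, B8=E, B9=T, B10=T, B10=F
test 6 (b=5, n=8) fires B1->F, B2->T, B2->F, B4->S, B3->F, B6->T, B10->T, B10->T, B10->T, B10->F; hits B1=F, B2=T, B2=F, B3=F, B4=S, B6=T, B10=T, B10=F
union over all inputs: B1=T, B1=F, B2=T, B2=F, B3=T, B3=F, B4=S, B4=E, B5=T, B5=F, B6=T, B6=F, B7=T, B8=E, B9=T, B10=T, B10=F (17 outcomes)
checked all size-1 subsets: none covers 17 outcomes (max 12/17)
checked all size-2 subsets: none covers 17 outcomes (max 15/17)
size 3: inputs {3, 5, 6} cover all 17 outcomes, and no lexicographically smaller subset of this size does
Answer: 3, 5, 6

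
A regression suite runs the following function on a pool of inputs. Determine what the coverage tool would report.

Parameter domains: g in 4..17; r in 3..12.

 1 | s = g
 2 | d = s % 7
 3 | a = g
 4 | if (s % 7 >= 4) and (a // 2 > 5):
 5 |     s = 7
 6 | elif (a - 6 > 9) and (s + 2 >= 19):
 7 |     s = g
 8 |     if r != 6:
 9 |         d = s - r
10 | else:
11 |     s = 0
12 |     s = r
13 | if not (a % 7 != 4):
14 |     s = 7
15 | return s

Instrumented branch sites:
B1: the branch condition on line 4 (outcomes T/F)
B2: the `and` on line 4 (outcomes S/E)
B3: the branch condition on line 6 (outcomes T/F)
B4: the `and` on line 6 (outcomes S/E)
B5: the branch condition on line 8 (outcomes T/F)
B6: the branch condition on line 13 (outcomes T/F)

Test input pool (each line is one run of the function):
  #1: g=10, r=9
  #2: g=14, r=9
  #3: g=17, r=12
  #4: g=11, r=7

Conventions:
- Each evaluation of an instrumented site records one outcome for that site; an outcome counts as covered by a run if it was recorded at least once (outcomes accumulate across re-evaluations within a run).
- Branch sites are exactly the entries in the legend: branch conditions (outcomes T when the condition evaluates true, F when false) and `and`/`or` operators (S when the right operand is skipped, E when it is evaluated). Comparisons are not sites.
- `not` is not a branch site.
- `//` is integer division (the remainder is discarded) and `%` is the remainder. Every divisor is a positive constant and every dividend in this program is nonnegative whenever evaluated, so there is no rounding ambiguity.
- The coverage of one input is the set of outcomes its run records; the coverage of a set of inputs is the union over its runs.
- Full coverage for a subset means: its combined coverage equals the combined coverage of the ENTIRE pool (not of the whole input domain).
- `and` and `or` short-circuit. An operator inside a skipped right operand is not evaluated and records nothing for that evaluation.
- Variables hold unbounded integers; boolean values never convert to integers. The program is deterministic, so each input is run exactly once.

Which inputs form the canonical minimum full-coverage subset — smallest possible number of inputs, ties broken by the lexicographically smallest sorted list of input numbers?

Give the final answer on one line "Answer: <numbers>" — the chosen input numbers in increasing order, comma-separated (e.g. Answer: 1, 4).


run #1 (g=10, r=9) runs B2->S, B1->F, B4->S, B3->F, B6->F; records B1=F, B2=S, B3=F, B4=S, B6=F
run #2 (g=14, r=9) runs B2->S, B1->F, B4->S, B3->F, B6->F; records B1=F, B2=S, B3=F, B4=S, B6=F
run #3 (g=17, r=12) runs B2->S, B1->F, B4->E, B3->T, B5->T, B6->F; records B1=F, B2=S, B3=T, B4=E, B5=T, B6=F
run #4 (g=11, r=7) runs B2->E, B1->F, B4->S, B3->F, B6->T; records B1=F, B2=E, B3=F, B4=S, B6=T
pool-wide coverage (10 outcomes): B1=F, B2=S, B2=E, B3=T, B3=F, B4=S, B4=E, B5=T, B6=T, B6=F
every size-1 subset falls short of the 10 outcomes (best: 6/10)
size 2: inputs {3, 4} cover all 10 outcomes, and no lexicographically smaller subset of this size does
Answer: 3, 4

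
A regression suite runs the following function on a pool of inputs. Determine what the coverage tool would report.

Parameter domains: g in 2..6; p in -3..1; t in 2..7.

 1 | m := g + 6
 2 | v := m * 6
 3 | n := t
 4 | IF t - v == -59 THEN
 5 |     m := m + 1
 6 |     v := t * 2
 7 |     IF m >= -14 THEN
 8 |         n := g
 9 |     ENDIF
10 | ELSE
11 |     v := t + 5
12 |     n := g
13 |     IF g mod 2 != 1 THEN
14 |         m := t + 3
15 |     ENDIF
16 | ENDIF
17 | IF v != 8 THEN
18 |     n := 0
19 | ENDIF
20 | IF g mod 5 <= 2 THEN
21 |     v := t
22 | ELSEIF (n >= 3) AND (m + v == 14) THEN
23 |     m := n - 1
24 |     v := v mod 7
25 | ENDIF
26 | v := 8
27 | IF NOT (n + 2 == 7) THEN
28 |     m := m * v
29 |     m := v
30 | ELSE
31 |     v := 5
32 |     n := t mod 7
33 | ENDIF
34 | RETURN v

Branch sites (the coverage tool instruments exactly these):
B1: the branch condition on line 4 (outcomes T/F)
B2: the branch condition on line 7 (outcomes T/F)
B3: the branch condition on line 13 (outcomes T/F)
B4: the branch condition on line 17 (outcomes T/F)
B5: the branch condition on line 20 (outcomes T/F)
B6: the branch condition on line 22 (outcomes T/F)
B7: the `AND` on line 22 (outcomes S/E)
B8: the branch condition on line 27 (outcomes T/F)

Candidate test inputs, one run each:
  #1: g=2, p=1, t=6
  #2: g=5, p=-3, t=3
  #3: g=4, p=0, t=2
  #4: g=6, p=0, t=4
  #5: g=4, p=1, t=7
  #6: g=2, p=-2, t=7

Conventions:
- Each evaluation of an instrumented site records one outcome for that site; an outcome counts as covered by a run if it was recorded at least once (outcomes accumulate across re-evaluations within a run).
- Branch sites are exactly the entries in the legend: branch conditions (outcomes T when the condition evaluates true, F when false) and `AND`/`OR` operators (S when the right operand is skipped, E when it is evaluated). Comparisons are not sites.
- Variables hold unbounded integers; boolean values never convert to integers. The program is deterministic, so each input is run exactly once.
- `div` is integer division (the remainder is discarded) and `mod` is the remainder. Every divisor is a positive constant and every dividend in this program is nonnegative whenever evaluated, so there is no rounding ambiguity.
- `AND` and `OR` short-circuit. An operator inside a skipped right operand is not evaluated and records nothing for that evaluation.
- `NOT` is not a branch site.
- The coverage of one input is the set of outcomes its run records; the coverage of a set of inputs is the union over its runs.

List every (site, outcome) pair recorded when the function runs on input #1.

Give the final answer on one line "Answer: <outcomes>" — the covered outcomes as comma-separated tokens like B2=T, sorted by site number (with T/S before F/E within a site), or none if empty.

Simulating input #1 (g=2, p=1, t=6) step by step:
  B1->F, B3->T, B4->T, B5->T, B8->T
as a set, this run covers: B1=F, B3=T, B4=T, B5=T, B8=T

Answer: B1=F, B3=T, B4=T, B5=T, B8=T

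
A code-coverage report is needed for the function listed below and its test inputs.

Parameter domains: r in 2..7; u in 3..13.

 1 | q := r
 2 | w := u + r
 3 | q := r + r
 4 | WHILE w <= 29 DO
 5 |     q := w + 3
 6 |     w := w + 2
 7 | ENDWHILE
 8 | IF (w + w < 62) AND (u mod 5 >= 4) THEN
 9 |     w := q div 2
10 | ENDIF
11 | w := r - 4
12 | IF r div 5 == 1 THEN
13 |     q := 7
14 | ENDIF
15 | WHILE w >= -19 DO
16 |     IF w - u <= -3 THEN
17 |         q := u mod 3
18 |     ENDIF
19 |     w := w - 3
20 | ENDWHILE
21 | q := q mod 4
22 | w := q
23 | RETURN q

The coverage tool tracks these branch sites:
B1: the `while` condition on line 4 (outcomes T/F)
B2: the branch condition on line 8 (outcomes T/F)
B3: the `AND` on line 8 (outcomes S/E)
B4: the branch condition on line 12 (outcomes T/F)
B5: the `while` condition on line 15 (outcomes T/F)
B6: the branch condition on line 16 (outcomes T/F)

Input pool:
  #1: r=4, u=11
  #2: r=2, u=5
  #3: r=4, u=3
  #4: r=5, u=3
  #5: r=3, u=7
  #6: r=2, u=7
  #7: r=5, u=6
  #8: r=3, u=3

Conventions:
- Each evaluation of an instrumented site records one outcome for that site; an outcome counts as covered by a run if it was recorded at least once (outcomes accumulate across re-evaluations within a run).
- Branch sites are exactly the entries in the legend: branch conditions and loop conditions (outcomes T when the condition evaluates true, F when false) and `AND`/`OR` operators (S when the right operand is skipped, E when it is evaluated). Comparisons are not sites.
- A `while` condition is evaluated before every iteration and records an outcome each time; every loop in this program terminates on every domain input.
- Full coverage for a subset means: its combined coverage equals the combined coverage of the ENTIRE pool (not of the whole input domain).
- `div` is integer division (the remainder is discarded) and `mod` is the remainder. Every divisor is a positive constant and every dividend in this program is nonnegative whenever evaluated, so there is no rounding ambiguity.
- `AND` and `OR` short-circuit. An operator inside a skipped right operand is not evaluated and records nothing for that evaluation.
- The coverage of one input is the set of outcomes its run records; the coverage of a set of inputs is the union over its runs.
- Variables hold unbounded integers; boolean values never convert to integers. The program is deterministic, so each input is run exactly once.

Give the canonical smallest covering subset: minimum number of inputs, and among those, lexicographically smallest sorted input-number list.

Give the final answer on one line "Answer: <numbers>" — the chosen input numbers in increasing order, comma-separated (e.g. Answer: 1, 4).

input #1 (r=4, u=11): events B1->T, B1->T, B1->T, B1->T, B1->T, B1->T, B1->T, B1->T, B1->F, B3->S, B2->F, B4->F, B5->T, B6->T, ...; covers B1=T, B1=F, B2=F, B3=S, B4=F, B5=T, B5=F, B6=T
input #2 (r=2, u=5): events B1->T, B1->T, B1->T, B1->T, B1->T, B1->T, B1->T, B1->T, B1->T, B1->T, B1->T, B1->T, B1->F, B3->S, ...; covers B1=T, B1=F, B2=F, B3=S, B4=F, B5=T, B5=F, B6=T
input #3 (r=4, u=3): events B1->T, B1->T, B1->T, B1->T, B1->T, B1->T, B1->T, B1->T, B1->T, B1->T, B1->T, B1->T, B1->F, B3->S, ...; covers B1=T, B1=F, B2=F, B3=S, B4=F, B5=T, B5=F, B6=T
input #4 (r=5, u=3): events B1->T, B1->T, B1->T, B1->T, B1->T, B1->T, B1->T, B1->T, B1->T, B1->T, B1->T, B1->F, B3->E, B2->F, ...; covers B1=T, B1=F, B2=F, B3=E, B4=T, B5=T, B5=F, B6=T, B6=F
input #5 (r=3, u=7): events B1->T, B1->T, B1->T, B1->T, B1->T, B1->T, B1->T, B1->T, B1->T, B1->T, B1->F, B3->E, B2->F, B4->F, ...; covers B1=T, B1=F, B2=F, B3=E, B4=F, B5=T, B5=F, B6=T
input #6 (r=2, u=7): events B1->T, B1->T, B1->T, B1->T, B1->T, B1->T, B1->T, B1->T, B1->T, B1->T, B1->T, B1->F, B3->S, B2->F, ...; covers B1=T, B1=F, B2=F, B3=S, B4=F, B5=T, B5=F, B6=T
input #7 (r=5, u=6): events B1->T, B1->T, B1->T, B1->T, B1->T, B1->T, B1->T, B1->T, B1->T, B1->T, B1->F, B3->S, B2->F, B4->T, ...; covers B1=T, B1=F, B2=F, B3=S, B4=T, B5=T, B5=F, B6=T
input #8 (r=3, u=3): events B1->T, B1->T, B1->T, B1->T, B1->T, B1->T, B1->T, B1->T, B1->T, B1->T, B1->T, B1->T, B1->F, B3->E, ...; covers B1=T, B1=F, B2=F, B3=E, B4=F, B5=T, B5=F, B6=T
together the pool reaches 11 outcomes: B1=T, B1=F, B2=F, B3=S, B3=E, B4=T, B4=F, B5=T, B5=F, B6=T, B6=F
checked all size-1 subsets: none covers 11 outcomes (max 9/11)
inputs {1, 4} (size 2) cover everything; no size-2 subset with a lexicographically smaller index list covers all 11

Answer: 1, 4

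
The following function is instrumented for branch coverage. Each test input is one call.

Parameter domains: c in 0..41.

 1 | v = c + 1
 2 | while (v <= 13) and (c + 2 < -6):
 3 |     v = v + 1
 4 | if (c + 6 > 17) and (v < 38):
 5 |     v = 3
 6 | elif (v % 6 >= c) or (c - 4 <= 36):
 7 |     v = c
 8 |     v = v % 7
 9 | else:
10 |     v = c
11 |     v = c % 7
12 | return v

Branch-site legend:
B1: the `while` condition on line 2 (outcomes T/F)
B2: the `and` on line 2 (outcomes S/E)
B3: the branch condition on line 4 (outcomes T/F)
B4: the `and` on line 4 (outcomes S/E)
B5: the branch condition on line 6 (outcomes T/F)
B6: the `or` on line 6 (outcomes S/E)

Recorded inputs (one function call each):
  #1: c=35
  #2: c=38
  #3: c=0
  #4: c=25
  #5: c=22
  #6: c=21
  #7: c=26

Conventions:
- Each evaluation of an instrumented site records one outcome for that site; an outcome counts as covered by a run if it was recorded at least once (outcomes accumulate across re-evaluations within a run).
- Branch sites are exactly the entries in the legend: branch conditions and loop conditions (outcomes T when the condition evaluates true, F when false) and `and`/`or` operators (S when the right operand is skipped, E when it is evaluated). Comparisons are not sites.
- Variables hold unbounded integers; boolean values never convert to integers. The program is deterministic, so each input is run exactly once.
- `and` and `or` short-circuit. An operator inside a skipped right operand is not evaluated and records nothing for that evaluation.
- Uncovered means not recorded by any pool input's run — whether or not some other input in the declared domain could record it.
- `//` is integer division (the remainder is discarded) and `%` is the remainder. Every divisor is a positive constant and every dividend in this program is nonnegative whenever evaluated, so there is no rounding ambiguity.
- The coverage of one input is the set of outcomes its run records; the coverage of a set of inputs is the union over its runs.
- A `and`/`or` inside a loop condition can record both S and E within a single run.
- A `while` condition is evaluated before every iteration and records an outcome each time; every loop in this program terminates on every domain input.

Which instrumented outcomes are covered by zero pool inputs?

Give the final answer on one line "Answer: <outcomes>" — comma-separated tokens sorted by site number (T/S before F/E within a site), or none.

test 1 (c=35) fires B2->S, B1->F, B4->E, B3->T; hits B1=F, B2=S, B3=T, B4=E
test 2 (c=38) fires B2->S, B1->F, B4->E, B3->F, B6->E, B5->T; hits B1=F, B2=S, B3=F, B4=E, B5=T, B6=E
test 3 (c=0) fires B2->E, B1->F, B4->S, B3->F, B6->S, B5->T; hits B1=F, B2=E, B3=F, B4=S, B5=T, B6=S
test 4 (c=25) fires B2->S, B1->F, B4->E, B3->T; hits B1=F, B2=S, B3=T, B4=E
test 5 (c=22) fires B2->S, B1->F, B4->E, B3->T; hits B1=F, B2=S, B3=T, B4=E
test 6 (c=21) fires B2->S, B1->F, B4->E, B3->T; hits B1=F, B2=S, B3=T, B4=E
test 7 (c=26) fires B2->S, B1->F, B4->E, B3->T; hits B1=F, B2=S, B3=T, B4=E
union over the pool: B1=F, B2=S, B2=E, B3=T, B3=F, B4=S, B4=E, B5=T, B6=S, B6=E
uncovered (2 of 12): B1=T, B5=F

Answer: B1=T, B5=F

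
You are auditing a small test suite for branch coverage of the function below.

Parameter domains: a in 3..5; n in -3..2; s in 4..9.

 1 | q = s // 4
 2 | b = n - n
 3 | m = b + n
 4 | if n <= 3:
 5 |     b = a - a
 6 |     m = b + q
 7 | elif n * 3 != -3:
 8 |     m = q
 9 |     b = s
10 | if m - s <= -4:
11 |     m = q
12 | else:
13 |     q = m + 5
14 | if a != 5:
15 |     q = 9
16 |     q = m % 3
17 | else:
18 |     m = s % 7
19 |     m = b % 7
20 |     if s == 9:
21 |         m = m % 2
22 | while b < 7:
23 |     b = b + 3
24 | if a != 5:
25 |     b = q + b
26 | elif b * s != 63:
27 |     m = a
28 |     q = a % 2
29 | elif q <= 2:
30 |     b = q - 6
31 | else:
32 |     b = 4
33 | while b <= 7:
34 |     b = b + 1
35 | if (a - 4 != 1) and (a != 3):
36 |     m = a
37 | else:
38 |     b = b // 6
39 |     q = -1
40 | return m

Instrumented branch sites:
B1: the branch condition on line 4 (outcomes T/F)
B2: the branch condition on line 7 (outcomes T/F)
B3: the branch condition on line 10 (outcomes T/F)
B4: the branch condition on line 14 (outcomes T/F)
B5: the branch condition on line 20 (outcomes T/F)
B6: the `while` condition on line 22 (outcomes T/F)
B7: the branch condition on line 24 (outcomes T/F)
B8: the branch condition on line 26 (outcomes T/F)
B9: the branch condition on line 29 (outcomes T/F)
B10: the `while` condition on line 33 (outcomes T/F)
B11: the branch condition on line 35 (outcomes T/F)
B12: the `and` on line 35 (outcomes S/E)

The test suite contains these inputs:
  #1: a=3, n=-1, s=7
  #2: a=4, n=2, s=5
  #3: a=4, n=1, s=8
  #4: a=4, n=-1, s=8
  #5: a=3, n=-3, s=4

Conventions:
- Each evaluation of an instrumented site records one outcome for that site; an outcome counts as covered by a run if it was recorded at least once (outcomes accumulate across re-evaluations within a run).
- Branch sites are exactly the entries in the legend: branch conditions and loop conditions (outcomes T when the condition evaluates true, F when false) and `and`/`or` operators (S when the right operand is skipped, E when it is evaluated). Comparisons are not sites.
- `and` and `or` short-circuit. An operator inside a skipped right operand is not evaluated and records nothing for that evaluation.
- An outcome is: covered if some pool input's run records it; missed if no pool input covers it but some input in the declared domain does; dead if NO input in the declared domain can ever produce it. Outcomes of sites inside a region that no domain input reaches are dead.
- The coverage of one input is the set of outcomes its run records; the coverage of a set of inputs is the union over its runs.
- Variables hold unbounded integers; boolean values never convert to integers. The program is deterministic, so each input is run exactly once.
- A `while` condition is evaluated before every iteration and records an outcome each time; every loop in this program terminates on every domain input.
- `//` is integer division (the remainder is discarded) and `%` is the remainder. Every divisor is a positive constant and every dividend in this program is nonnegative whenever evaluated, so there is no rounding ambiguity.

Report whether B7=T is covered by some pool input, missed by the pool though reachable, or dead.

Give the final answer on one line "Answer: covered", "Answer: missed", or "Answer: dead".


B7=T is recorded by pool input(s) 1, 2, 3, 4, 5 -> covered
Answer: covered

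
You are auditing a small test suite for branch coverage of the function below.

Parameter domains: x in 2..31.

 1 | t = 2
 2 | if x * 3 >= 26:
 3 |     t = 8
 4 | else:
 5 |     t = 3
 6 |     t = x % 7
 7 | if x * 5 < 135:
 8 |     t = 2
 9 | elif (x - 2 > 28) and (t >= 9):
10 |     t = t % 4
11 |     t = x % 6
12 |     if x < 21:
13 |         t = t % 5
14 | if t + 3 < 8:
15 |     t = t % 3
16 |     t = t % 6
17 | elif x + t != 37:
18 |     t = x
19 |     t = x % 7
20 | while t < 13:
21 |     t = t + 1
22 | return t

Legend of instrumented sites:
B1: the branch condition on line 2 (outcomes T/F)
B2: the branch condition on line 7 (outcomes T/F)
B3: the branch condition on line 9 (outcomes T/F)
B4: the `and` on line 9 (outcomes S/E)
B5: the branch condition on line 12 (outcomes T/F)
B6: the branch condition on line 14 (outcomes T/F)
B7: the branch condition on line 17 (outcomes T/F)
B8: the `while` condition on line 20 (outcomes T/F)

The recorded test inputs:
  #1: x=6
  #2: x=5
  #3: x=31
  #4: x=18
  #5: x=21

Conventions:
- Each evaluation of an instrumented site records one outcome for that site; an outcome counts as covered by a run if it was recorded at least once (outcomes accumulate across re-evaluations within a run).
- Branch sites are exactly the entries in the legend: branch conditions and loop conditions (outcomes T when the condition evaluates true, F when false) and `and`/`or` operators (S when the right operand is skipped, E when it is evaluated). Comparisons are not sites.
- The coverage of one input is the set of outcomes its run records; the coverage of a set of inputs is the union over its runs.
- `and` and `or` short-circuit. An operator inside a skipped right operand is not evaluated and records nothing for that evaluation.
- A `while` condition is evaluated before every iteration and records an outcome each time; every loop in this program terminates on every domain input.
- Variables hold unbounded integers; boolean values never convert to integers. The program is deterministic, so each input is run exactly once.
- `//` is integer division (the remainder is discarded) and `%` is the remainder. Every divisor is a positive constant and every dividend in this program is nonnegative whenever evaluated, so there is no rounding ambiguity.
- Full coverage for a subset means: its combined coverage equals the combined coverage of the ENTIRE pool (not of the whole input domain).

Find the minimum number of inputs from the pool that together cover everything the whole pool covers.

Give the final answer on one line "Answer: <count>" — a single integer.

input #1, x=6: events B1->F, B2->T, B6->T, B8->T, B8->T, B8->T, B8->T, B8->T, B8->T, B8->T, B8->T, B8->T, B8->T, B8->T, ...; outcomes B1=F, B2=T, B6=T, B8=T, B8=F
input #2, x=5: events B1->F, B2->T, B6->T, B8->T, B8->T, B8->T, B8->T, B8->T, B8->T, B8->T, B8->T, B8->T, B8->T, B8->T, ...; outcomes B1=F, B2=T, B6=T, B8=T, B8=F
input #3, x=31: events B1->T, B2->F, B4->E, B3->F, B6->F, B7->T, B8->T, B8->T, B8->T, B8->T, B8->T, B8->T, B8->T, B8->T, ...; outcomes B1=T, B2=F, B3=F, B4=E, B6=F, B7=T, B8=T, B8=F
input #4, x=18: events B1->T, B2->T, B6->T, B8->T, B8->T, B8->T, B8->T, B8->T, B8->T, B8->T, B8->T, B8->T, B8->T, B8->T, ...; outcomes B1=T, B2=T, B6=T, B8=T, B8=F
input #5, x=21: events B1->T, B2->T, B6->T, B8->T, B8->T, B8->T, B8->T, B8->T, B8->T, B8->T, B8->T, B8->T, B8->T, B8->T, ...; outcomes B1=T, B2=T, B6=T, B8=T, B8=F
pool-wide coverage (11 outcomes): B1=T, B1=F, B2=T, B2=F, B3=F, B4=E, B6=T, B6=F, B7=T, B8=T, B8=F
checked all size-1 subsets: none covers 11 outcomes (max 8/11)
the canonical winner is {1, 3}: size 2, full 11-outcome coverage, earliest index list among size-2 covers

Answer: 2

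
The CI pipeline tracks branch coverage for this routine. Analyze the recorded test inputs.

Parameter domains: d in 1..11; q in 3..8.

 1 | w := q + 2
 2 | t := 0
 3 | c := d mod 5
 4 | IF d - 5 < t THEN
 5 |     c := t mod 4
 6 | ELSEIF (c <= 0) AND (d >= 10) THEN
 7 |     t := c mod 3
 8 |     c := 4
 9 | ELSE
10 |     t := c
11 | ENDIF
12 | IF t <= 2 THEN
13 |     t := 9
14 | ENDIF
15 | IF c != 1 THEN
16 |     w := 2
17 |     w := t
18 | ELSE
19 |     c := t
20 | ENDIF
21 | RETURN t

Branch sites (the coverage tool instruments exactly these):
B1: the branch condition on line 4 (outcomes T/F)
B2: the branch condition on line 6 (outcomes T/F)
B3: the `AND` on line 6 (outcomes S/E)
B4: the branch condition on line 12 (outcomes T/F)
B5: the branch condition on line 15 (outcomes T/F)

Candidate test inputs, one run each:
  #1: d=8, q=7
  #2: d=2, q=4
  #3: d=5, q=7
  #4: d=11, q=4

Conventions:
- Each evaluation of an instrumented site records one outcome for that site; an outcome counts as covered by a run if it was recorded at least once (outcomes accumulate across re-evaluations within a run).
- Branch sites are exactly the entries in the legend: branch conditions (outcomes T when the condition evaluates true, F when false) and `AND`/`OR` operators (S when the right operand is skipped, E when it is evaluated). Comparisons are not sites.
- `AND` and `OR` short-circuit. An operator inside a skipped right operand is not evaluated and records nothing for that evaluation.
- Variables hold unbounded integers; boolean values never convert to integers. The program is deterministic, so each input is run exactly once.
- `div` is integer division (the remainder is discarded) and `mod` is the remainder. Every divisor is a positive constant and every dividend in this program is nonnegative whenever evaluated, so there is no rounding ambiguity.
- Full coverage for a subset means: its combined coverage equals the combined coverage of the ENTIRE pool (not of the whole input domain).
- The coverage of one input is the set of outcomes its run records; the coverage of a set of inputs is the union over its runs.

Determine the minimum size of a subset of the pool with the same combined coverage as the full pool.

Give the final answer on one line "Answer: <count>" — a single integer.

run #1 (d=8, q=7) runs B1->F, B3->S, B2->F, B4->F, B5->T; records B1=F, B2=F, B3=S, B4=F, B5=T
run #2 (d=2, q=4) runs B1->T, B4->T, B5->T; records B1=T, B4=T, B5=T
run #3 (d=5, q=7) runs B1->F, B3->E, B2->F, B4->T, B5->T; records B1=F, B2=F, B3=E, B4=T, B5=T
run #4 (d=11, q=4) runs B1->F, B3->S, B2->F, B4->T, B5->F; records B1=F, B2=F, B3=S, B4=T, B5=F
together the pool reaches 9 outcomes: B1=T, B1=F, B2=F, B3=S, B3=E, B4=T, B4=F, B5=T, B5=F
size 1 is not enough: best union over all size-1 subsets is 5/9
size 2 is not enough: best union over all size-2 subsets is 7/9
size 3 is not enough: best union over all size-3 subsets is 8/9
size 4: inputs {1, 2, 3, 4} cover all 9 outcomes, and no lexicographically smaller subset of this size does

Answer: 4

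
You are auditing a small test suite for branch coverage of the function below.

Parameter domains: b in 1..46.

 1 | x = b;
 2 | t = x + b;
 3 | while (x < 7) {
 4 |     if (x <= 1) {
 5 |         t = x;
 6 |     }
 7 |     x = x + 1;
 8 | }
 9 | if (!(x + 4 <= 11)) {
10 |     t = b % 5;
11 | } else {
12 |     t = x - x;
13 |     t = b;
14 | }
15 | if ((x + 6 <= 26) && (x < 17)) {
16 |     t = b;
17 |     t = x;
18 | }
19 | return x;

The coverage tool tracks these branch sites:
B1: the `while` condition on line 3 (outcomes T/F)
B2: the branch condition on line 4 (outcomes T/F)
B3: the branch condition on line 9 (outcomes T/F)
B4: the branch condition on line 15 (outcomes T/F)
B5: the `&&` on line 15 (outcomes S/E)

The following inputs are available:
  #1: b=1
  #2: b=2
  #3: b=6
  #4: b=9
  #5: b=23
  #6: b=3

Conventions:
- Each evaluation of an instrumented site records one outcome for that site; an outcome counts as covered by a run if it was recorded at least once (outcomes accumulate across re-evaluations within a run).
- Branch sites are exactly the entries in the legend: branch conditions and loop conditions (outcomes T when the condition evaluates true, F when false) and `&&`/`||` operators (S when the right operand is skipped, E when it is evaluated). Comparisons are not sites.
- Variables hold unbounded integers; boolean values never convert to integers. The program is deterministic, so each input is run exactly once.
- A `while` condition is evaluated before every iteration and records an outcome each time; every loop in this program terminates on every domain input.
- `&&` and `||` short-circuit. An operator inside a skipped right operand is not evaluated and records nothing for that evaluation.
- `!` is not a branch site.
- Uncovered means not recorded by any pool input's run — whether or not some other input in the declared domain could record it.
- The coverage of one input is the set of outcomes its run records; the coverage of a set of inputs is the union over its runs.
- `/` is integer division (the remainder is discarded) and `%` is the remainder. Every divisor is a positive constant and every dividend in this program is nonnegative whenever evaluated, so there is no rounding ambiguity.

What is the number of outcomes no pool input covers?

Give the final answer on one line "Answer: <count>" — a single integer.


input #1, b=1: events B1->T, B2->T, B1->T, B2->F, B1->T, B2->F, B1->T, B2->F, B1->T, B2->F, B1->T, B2->F, B1->F, B3->F, ...; outcomes B1=T, B1=F, B2=T, B2=F, B3=F, B4=T, B5=E
input #2, b=2: events B1->T, B2->F, B1->T, B2->F, B1->T, B2->F, B1->T, B2->F, B1->T, B2->F, B1->F, B3->F, B5->E, B4->T; outcomes B1=T, B1=F, B2=F, B3=F, B4=T, B5=E
input #3, b=6: events B1->T, B2->F, B1->F, B3->F, B5->E, B4->T; outcomes B1=T, B1=F, B2=F, B3=F, B4=T, B5=E
input #4, b=9: events B1->F, B3->T, B5->E, B4->T; outcomes B1=F, B3=T, B4=T, B5=E
input #5, b=23: events B1->F, B3->T, B5->S, B4->F; outcomes B1=F, B3=T, B4=F, B5=S
input #6, b=3: events B1->T, B2->F, B1->T, B2->F, B1->T, B2->F, B1->T, B2->F, B1->F, B3->F, B5->E, B4->T; outcomes B1=T, B1=F, B2=F, B3=F, B4=T, B5=E
union over the pool: B1=T, B1=F, B2=T, B2=F, B3=T, B3=F, B4=T, B4=F, B5=S, B5=E
uncovered (0 of 10): none
Answer: 0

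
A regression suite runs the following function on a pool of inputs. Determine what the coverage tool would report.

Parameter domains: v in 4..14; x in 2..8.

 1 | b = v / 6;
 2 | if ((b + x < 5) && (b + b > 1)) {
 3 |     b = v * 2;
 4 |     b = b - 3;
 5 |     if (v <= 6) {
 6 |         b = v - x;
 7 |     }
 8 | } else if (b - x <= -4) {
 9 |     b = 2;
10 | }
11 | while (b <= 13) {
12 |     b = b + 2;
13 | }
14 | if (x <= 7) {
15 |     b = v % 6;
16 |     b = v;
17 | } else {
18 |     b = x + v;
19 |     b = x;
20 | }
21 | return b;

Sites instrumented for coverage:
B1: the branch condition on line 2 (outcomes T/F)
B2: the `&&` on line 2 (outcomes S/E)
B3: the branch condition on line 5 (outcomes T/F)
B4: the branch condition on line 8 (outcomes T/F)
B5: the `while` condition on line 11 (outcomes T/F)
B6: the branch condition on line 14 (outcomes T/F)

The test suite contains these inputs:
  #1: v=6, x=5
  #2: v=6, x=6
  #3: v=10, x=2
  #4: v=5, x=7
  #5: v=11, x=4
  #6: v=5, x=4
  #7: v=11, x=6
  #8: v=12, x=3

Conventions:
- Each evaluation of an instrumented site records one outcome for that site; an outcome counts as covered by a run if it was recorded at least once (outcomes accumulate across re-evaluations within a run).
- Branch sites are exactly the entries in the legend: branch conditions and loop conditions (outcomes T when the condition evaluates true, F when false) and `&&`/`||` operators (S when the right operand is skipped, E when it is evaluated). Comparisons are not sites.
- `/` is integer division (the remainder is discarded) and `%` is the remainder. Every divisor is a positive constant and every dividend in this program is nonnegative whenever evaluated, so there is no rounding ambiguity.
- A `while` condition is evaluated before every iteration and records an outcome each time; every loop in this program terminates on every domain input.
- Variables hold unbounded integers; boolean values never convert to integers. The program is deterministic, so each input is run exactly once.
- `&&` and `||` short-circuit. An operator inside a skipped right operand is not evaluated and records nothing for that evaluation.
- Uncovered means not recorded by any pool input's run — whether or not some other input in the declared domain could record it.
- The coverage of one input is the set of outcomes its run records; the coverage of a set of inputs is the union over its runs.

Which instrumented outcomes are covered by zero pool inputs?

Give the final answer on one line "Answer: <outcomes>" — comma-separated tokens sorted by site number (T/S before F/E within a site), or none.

run #1 (v=6, x=5) runs B2->S, B1->F, B4->T, B5->T, B5->T, B5->T, B5->T, B5->T, B5->T, B5->F, B6->T; records B1=F, B2=S, B4=T, B5=T, B5=F, B6=T
run #2 (v=6, x=6) runs B2->S, B1->F, B4->T, B5->T, B5->T, B5->T, B5->T, B5->T, B5->T, B5->F, B6->T; records B1=F, B2=S, B4=T, B5=T, B5=F, B6=T
run #3 (v=10, x=2) runs B2->E, B1->T, B3->F, B5->F, B6->T; records B1=T, B2=E, B3=F, B5=F, B6=T
run #4 (v=5, x=7) runs B2->S, B1->F, B4->T, B5->T, B5->T, B5->T, B5->T, B5->T, B5->T, B5->F, B6->T; records B1=F, B2=S, B4=T, B5=T, B5=F, B6=T
run #5 (v=11, x=4) runs B2->S, B1->F, B4->F, B5->T, B5->T, B5->T, B5->T, B5->T, B5->T, B5->T, B5->F, B6->T; records B1=F, B2=S, B4=F, B5=T, B5=F, B6=T
run #6 (v=5, x=4) runs B2->E, B1->F, B4->T, B5->T, B5->T, B5->T, B5->T, B5->T, B5->T, B5->F, B6->T; records B1=F, B2=E, B4=T, B5=T, B5=F, B6=T
run #7 (v=11, x=6) runs B2->S, B1->F, B4->T, B5->T, B5->T, B5->T, B5->T, B5->T, B5->T, B5->F, B6->T; records B1=F, B2=S, B4=T, B5=T, B5=F, B6=T
run #8 (v=12, x=3) runs B2->S, B1->F, B4->F, B5->T, B5->T, B5->T, B5->T, B5->T, B5->T, B5->F, B6->T; records B1=F, B2=S, B4=F, B5=T, B5=F, B6=T
union over the pool: B1=T, B1=F, B2=S, B2=E, B3=F, B4=T, B4=F, B5=T, B5=F, B6=T
uncovered (2 of 12): B3=T, B6=F

Answer: B3=T, B6=F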